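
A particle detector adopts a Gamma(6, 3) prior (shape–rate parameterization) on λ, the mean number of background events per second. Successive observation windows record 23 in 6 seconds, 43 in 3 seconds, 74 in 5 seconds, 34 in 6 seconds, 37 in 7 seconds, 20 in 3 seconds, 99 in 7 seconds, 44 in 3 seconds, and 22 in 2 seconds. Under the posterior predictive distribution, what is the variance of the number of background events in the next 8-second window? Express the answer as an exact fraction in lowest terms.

Total count: 23 + 43 + 74 + 34 + 37 + 20 + 99 + 44 + 22 = 396.
Total exposure: 6 + 3 + 5 + 6 + 7 + 3 + 7 + 3 + 2 = 42 seconds.
Conjugate update: add total count to the shape and total exposure to the rate, giving Gamma(402, 45).
The posterior predictive for a window of length T is Negative Binomial with variance T·α'·(β'+T)/β'² = 8·402·53/2025 = 56816/675.

56816/675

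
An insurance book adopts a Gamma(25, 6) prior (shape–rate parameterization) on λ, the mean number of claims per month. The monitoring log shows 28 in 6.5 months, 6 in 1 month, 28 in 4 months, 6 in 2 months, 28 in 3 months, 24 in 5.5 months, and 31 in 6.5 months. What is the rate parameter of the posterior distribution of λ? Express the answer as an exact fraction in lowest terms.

69/2

Total count: 28 + 6 + 28 + 6 + 28 + 24 + 31 = 151.
Total exposure: 6.5 + 1 + 4 + 2 + 3 + 5.5 + 6.5 = 28.5 months.
By Gamma–Poisson conjugacy, the posterior is Gamma(α + Σx, β + Σt) = Gamma(25 + 151, 6 + 28.5) = Gamma(176, 69/2).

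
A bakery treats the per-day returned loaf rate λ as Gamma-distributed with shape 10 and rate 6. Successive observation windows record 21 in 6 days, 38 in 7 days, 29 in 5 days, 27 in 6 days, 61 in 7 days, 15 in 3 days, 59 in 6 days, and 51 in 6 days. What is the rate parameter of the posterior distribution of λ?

52

Total count: 21 + 38 + 29 + 27 + 61 + 15 + 59 + 51 = 301.
Total exposure: 6 + 7 + 5 + 6 + 7 + 3 + 6 + 6 = 46 days.
The Gamma prior is conjugate for the Poisson rate, so λ | data ~ Gamma(10+301, 6+46) = Gamma(311, 52).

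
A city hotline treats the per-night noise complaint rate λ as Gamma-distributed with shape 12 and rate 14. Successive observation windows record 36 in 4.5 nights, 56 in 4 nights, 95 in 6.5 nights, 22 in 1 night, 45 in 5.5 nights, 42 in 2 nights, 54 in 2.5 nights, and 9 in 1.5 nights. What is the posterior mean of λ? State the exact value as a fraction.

Total count: 36 + 56 + 95 + 22 + 45 + 42 + 54 + 9 = 359.
Total exposure: 4.5 + 4 + 6.5 + 1 + 5.5 + 2 + 2.5 + 1.5 = 27.5 nights.
Conjugate update: add total count to the shape and total exposure to the rate, giving Gamma(371, 83/2).
Posterior mean = α'/β' = 371/(83/2) = 742/83.

742/83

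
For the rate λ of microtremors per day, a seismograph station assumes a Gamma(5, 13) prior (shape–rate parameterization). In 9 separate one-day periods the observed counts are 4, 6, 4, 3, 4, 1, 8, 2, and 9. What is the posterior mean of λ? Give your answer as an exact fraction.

Total count: 4 + 6 + 4 + 3 + 4 + 1 + 8 + 2 + 9 = 41.
Total exposure: 9 days.
Gamma(α, β) with Poisson data over total exposure Σt gives posterior Gamma(α+Σx, β+Σt) = Gamma(46, 22).
Posterior mean = α'/β' = 46/22 = 23/11.

23/11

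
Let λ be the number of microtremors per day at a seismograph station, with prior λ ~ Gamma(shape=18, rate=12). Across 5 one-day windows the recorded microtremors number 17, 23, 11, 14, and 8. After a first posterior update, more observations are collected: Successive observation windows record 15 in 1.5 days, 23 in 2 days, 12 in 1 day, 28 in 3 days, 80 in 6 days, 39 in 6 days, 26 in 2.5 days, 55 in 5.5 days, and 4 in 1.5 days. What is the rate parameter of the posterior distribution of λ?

Total count: 17 + 23 + 11 + 14 + 8 = 73.
Total exposure: 5 days.
After the first batch: Gamma(18 + 73, 12 + 5) = Gamma(91, 17).
Total count: 15 + 23 + 12 + 28 + 80 + 39 + 26 + 55 + 4 = 282.
Total exposure: 1.5 + 2 + 1 + 3 + 6 + 6 + 2.5 + 5.5 + 1.5 = 29 days.
After the second batch: Gamma(91 + 282, 17 + 29) = Gamma(373, 46).

46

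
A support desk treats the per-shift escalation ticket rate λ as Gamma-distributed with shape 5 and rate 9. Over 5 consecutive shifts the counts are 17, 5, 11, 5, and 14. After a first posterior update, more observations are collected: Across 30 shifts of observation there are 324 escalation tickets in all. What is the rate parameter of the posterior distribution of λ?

Total count: 17 + 5 + 11 + 5 + 14 = 52.
Total exposure: 5 shifts.
After the first batch: Gamma(5 + 52, 9 + 5) = Gamma(57, 14).
Total count 324 over total exposure 30 shifts.
After the second batch: Gamma(57 + 324, 14 + 30) = Gamma(381, 44).

44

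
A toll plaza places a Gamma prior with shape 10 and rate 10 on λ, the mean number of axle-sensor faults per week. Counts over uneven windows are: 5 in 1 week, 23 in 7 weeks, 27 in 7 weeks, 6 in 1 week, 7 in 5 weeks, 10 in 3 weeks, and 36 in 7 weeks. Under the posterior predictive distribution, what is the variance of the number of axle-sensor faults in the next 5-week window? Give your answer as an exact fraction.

Total count: 5 + 23 + 27 + 6 + 7 + 10 + 36 = 114.
Total exposure: 1 + 7 + 7 + 1 + 5 + 3 + 7 = 31 weeks.
Gamma(α, β) with Poisson data over total exposure Σt gives posterior Gamma(α+Σx, β+Σt) = Gamma(124, 41).
The posterior predictive for a window of length T is Negative Binomial with variance T·α'·(β'+T)/β'² = 5·124·46/1681 = 28520/1681.

28520/1681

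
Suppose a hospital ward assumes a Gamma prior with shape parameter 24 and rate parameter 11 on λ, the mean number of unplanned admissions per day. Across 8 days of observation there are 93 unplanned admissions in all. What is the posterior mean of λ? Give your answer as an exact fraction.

Total count 93 over total exposure 8 days.
The Gamma prior is conjugate for the Poisson rate, so λ | data ~ Gamma(24+93, 11+8) = Gamma(117, 19).
Posterior mean = α'/β' = 117/19.

117/19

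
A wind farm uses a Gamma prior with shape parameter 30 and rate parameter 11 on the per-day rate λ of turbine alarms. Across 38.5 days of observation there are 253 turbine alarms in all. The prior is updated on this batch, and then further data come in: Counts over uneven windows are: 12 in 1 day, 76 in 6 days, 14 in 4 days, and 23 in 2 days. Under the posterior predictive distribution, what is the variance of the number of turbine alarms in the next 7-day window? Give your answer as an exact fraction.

Total count 253 over total exposure 38.5 days.
After the first batch: Gamma(30 + 253, 11 + 38.5) = Gamma(283, 99/2).
Total count: 12 + 76 + 14 + 23 = 125.
Total exposure: 1 + 6 + 4 + 2 = 13 days.
After the second batch: Gamma(283 + 125, 99/2 + 13) = Gamma(408, 125/2).
The posterior predictive for a window of length T is Negative Binomial with variance T·α'·(β'+T)/β'² = 7·408·(139/2)/(15625/4) = 793968/15625.

793968/15625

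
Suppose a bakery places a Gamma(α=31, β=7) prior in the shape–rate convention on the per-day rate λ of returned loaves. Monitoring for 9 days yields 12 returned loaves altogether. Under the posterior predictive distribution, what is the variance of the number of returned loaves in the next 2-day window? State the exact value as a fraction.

387/64

Total count 12 over total exposure 9 days.
The Gamma prior is conjugate for the Poisson rate, so λ | data ~ Gamma(31+12, 7+9) = Gamma(43, 16).
The posterior predictive for a window of length T is Negative Binomial with variance T·α'·(β'+T)/β'² = 2·43·18/256 = 387/64.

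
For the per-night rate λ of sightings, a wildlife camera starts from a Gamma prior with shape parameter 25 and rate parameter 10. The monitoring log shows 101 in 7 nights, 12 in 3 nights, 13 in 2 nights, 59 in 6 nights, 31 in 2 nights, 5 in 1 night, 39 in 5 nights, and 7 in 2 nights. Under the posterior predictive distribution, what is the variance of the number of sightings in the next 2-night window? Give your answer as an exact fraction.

5840/361

Total count: 101 + 12 + 13 + 59 + 31 + 5 + 39 + 7 = 267.
Total exposure: 7 + 3 + 2 + 6 + 2 + 1 + 5 + 2 = 28 nights.
Conjugate update: add total count to the shape and total exposure to the rate, giving Gamma(292, 38).
The posterior predictive for a window of length T is Negative Binomial with variance T·α'·(β'+T)/β'² = 2·292·40/1444 = 5840/361.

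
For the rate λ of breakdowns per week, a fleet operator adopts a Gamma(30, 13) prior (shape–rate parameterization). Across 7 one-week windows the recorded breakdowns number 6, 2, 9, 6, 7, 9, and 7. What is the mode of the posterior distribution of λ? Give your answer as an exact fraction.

15/4

Total count: 6 + 2 + 9 + 6 + 7 + 9 + 7 = 46.
Total exposure: 7 weeks.
Conjugate update: add total count to the shape and total exposure to the rate, giving Gamma(76, 20).
Posterior mode = (α'−1)/β' = 75/20 = 15/4.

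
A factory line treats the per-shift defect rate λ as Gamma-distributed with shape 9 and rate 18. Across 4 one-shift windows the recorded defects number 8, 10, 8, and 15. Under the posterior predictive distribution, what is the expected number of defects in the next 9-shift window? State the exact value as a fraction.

225/11

Total count: 8 + 10 + 8 + 15 = 41.
Total exposure: 4 shifts.
Conjugate update: add total count to the shape and total exposure to the rate, giving Gamma(50, 22).
Predictive mean over a 9-shift window = T·E[λ|data] = 9·50/22 = 225/11.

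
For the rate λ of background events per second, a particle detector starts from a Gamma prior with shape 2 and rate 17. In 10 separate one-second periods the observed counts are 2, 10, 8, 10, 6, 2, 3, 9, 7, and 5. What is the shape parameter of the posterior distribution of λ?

64

Total count: 2 + 10 + 8 + 10 + 6 + 2 + 3 + 9 + 7 + 5 = 62.
Total exposure: 10 seconds.
Gamma(α, β) with Poisson data over total exposure Σt gives posterior Gamma(α+Σx, β+Σt) = Gamma(64, 27).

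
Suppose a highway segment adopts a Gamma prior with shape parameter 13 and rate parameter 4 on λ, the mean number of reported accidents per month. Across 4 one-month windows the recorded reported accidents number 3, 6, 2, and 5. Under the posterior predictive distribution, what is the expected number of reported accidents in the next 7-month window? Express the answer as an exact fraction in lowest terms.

Total count: 3 + 6 + 2 + 5 = 16.
Total exposure: 4 months.
Posterior: α' = 13 + 16 = 29, β' = 4 + 4 = 8.
Predictive mean over a 7-month window = T·E[λ|data] = 7·29/8 = 203/8.

203/8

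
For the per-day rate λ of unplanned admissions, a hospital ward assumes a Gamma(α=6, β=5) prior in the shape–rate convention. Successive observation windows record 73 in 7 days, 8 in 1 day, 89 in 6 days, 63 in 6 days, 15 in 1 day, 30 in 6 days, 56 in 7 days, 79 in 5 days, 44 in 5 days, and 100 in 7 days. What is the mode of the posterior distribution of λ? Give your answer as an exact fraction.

281/28

Total count: 73 + 8 + 89 + 63 + 15 + 30 + 56 + 79 + 44 + 100 = 557.
Total exposure: 7 + 1 + 6 + 6 + 1 + 6 + 7 + 5 + 5 + 7 = 51 days.
Conjugate update: add total count to the shape and total exposure to the rate, giving Gamma(563, 56).
Posterior mode = (α'−1)/β' = 562/56 = 281/28.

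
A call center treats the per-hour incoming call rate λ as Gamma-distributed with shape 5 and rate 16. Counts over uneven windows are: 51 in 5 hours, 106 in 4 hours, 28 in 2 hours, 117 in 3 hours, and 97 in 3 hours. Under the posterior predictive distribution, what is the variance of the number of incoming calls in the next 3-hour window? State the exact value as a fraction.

Total count: 51 + 106 + 28 + 117 + 97 = 399.
Total exposure: 5 + 4 + 2 + 3 + 3 = 17 hours.
The Gamma prior is conjugate for the Poisson rate, so λ | data ~ Gamma(5+399, 16+17) = Gamma(404, 33).
The posterior predictive for a window of length T is Negative Binomial with variance T·α'·(β'+T)/β'² = 3·404·36/1089 = 4848/121.

4848/121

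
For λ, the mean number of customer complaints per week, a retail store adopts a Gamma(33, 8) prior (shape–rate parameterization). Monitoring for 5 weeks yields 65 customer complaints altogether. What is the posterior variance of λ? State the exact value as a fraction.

98/169

Total count 65 over total exposure 5 weeks.
Conjugate update: add total count to the shape and total exposure to the rate, giving Gamma(98, 13).
Posterior variance = α'/β'² = 98/169.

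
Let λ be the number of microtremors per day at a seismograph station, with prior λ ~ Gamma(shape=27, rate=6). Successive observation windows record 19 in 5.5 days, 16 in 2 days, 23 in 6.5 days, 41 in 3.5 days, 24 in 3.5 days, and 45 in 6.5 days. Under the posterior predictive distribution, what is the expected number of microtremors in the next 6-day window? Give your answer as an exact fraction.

Total count: 19 + 16 + 23 + 41 + 24 + 45 = 168.
Total exposure: 5.5 + 2 + 6.5 + 3.5 + 3.5 + 6.5 = 27.5 days.
Posterior: α' = 27 + 168 = 195, β' = 6 + 27.5 = 67/2.
Predictive mean over a 6-day window = T·E[λ|data] = 6·195/(67/2) = 2340/67.

2340/67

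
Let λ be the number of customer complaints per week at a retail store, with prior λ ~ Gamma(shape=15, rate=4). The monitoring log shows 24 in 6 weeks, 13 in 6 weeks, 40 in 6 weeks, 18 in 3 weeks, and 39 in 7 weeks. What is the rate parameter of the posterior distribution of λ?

Total count: 24 + 13 + 40 + 18 + 39 = 134.
Total exposure: 6 + 6 + 6 + 3 + 7 = 28 weeks.
Gamma(α, β) with Poisson data over total exposure Σt gives posterior Gamma(α+Σx, β+Σt) = Gamma(149, 32).

32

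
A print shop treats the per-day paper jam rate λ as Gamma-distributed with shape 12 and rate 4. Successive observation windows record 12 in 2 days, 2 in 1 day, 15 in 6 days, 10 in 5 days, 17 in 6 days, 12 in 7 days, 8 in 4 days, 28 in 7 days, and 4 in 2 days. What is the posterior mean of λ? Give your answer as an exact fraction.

30/11

Total count: 12 + 2 + 15 + 10 + 17 + 12 + 8 + 28 + 4 = 108.
Total exposure: 2 + 1 + 6 + 5 + 6 + 7 + 4 + 7 + 2 = 40 days.
Conjugate update: add total count to the shape and total exposure to the rate, giving Gamma(120, 44).
Posterior mean = α'/β' = 120/44 = 30/11.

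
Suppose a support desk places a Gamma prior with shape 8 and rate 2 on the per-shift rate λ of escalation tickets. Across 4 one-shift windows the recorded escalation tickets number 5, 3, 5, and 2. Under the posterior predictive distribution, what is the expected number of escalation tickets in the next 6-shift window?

23

Total count: 5 + 3 + 5 + 2 = 15.
Total exposure: 4 shifts.
Posterior: α' = 8 + 15 = 23, β' = 2 + 4 = 6.
Predictive mean over a 6-shift window = T·E[λ|data] = 6·23/6 = 23.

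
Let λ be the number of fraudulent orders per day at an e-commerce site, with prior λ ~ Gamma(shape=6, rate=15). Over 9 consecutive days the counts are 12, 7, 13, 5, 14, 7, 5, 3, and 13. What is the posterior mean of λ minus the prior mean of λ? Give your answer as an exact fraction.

377/120

Total count: 12 + 7 + 13 + 5 + 14 + 7 + 5 + 3 + 13 = 79.
Total exposure: 9 days.
Posterior: α' = 6 + 79 = 85, β' = 15 + 9 = 24.
Posterior mean = 85/24 = 85/24; prior mean = 6/15 = 2/5. Difference = 85/24 − 2/5 = 377/120.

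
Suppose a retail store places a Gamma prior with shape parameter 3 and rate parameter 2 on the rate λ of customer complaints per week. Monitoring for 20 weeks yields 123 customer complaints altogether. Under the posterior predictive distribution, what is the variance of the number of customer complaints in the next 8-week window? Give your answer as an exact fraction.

7560/121

Total count 123 over total exposure 20 weeks.
The Gamma prior is conjugate for the Poisson rate, so λ | data ~ Gamma(3+123, 2+20) = Gamma(126, 22).
The posterior predictive for a window of length T is Negative Binomial with variance T·α'·(β'+T)/β'² = 8·126·30/484 = 7560/121.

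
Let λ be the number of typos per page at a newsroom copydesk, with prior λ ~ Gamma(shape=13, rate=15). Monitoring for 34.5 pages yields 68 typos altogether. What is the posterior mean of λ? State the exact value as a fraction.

Total count 68 over total exposure 34.5 pages.
Conjugate update: add total count to the shape and total exposure to the rate, giving Gamma(81, 99/2).
Posterior mean = α'/β' = 81/(99/2) = 18/11.

18/11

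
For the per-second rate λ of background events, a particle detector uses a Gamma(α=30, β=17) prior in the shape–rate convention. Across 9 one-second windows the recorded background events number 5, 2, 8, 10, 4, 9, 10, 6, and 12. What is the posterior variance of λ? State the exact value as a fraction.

Total count: 5 + 2 + 8 + 10 + 4 + 9 + 10 + 6 + 12 = 66.
Total exposure: 9 seconds.
Conjugate update: add total count to the shape and total exposure to the rate, giving Gamma(96, 26).
Posterior variance = α'/β'² = 96/676 = 24/169.

24/169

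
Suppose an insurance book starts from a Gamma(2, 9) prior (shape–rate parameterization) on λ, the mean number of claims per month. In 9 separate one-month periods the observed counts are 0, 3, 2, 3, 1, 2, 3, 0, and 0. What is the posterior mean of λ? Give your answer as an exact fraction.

Total count: 0 + 3 + 2 + 3 + 1 + 2 + 3 + 0 + 0 = 14.
Total exposure: 9 months.
Gamma(α, β) with Poisson data over total exposure Σt gives posterior Gamma(α+Σx, β+Σt) = Gamma(16, 18).
Posterior mean = α'/β' = 16/18 = 8/9.

8/9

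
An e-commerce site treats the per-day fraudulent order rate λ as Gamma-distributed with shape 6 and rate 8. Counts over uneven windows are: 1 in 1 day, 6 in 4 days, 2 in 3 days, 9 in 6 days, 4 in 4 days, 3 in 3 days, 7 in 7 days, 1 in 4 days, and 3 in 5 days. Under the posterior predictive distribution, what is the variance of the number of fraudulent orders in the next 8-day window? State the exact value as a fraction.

5936/675

Total count: 1 + 6 + 2 + 9 + 4 + 3 + 7 + 1 + 3 = 36.
Total exposure: 1 + 4 + 3 + 6 + 4 + 3 + 7 + 4 + 5 = 37 days.
Gamma(α, β) with Poisson data over total exposure Σt gives posterior Gamma(α+Σx, β+Σt) = Gamma(42, 45).
The posterior predictive for a window of length T is Negative Binomial with variance T·α'·(β'+T)/β'² = 8·42·53/2025 = 5936/675.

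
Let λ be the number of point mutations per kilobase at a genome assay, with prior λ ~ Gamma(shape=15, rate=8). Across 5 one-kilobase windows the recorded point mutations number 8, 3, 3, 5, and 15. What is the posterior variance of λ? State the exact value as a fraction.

Total count: 8 + 3 + 3 + 5 + 15 = 34.
Total exposure: 5 kilobases.
By Gamma–Poisson conjugacy, the posterior is Gamma(α + Σx, β + Σt) = Gamma(15 + 34, 8 + 5) = Gamma(49, 13).
Posterior variance = α'/β'² = 49/169.

49/169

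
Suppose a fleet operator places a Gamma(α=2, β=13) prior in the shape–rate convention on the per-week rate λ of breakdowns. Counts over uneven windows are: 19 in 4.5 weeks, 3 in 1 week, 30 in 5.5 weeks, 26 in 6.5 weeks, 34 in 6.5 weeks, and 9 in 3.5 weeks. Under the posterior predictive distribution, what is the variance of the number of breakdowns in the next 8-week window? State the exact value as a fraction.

63632/2187

Total count: 19 + 3 + 30 + 26 + 34 + 9 = 121.
Total exposure: 4.5 + 1 + 5.5 + 6.5 + 6.5 + 3.5 = 27.5 weeks.
The Gamma prior is conjugate for the Poisson rate, so λ | data ~ Gamma(2+121, 13+27.5) = Gamma(123, 81/2).
The posterior predictive for a window of length T is Negative Binomial with variance T·α'·(β'+T)/β'² = 8·123·(97/2)/(6561/4) = 63632/2187.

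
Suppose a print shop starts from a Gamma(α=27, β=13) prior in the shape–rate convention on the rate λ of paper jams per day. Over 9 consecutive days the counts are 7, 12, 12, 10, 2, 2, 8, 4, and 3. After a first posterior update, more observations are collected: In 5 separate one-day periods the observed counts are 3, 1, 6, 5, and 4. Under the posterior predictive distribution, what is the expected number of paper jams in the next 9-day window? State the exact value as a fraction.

106/3

Total count: 7 + 12 + 12 + 10 + 2 + 2 + 8 + 4 + 3 = 60.
Total exposure: 9 days.
After the first batch: Gamma(27 + 60, 13 + 9) = Gamma(87, 22).
Total count: 3 + 1 + 6 + 5 + 4 = 19.
Total exposure: 5 days.
After the second batch: Gamma(87 + 19, 22 + 5) = Gamma(106, 27).
Predictive mean over a 9-day window = T·E[λ|data] = 9·106/27 = 106/3.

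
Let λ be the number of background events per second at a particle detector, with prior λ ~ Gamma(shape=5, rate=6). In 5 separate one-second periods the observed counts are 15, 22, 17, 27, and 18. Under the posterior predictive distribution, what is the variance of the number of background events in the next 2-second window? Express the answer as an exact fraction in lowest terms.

2704/121

Total count: 15 + 22 + 17 + 27 + 18 = 99.
Total exposure: 5 seconds.
The Gamma prior is conjugate for the Poisson rate, so λ | data ~ Gamma(5+99, 6+5) = Gamma(104, 11).
The posterior predictive for a window of length T is Negative Binomial with variance T·α'·(β'+T)/β'² = 2·104·13/121 = 2704/121.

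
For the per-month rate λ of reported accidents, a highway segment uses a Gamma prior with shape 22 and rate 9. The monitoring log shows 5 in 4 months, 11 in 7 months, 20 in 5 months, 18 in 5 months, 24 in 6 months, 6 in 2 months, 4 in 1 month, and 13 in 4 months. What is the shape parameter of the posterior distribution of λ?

Total count: 5 + 11 + 20 + 18 + 24 + 6 + 4 + 13 = 101.
Total exposure: 4 + 7 + 5 + 5 + 6 + 2 + 1 + 4 = 34 months.
Posterior: α' = 22 + 101 = 123, β' = 9 + 34 = 43.

123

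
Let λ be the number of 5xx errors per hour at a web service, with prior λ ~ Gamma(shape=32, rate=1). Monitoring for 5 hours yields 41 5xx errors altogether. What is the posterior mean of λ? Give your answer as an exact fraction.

73/6

Total count 41 over total exposure 5 hours.
By Gamma–Poisson conjugacy, the posterior is Gamma(α + Σx, β + Σt) = Gamma(32 + 41, 1 + 5) = Gamma(73, 6).
Posterior mean = α'/β' = 73/6.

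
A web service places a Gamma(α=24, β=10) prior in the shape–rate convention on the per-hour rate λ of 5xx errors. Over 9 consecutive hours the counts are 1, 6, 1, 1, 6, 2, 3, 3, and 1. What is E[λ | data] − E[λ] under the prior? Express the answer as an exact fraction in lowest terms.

12/95

Total count: 1 + 6 + 1 + 1 + 6 + 2 + 3 + 3 + 1 = 24.
Total exposure: 9 hours.
Conjugate update: add total count to the shape and total exposure to the rate, giving Gamma(48, 19).
Posterior mean = 48/19 = 48/19; prior mean = 24/10 = 12/5. Difference = 48/19 − 12/5 = 12/95.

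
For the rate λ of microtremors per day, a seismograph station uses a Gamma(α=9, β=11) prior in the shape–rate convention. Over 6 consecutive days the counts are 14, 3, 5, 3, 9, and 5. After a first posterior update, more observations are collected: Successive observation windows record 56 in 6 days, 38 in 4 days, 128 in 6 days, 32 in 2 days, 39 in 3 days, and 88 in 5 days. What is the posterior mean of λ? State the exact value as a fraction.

429/43

Total count: 14 + 3 + 5 + 3 + 9 + 5 = 39.
Total exposure: 6 days.
After the first batch: Gamma(9 + 39, 11 + 6) = Gamma(48, 17).
Total count: 56 + 38 + 128 + 32 + 39 + 88 = 381.
Total exposure: 6 + 4 + 6 + 2 + 3 + 5 = 26 days.
After the second batch: Gamma(48 + 381, 17 + 26) = Gamma(429, 43).
Posterior mean = α'/β' = 429/43.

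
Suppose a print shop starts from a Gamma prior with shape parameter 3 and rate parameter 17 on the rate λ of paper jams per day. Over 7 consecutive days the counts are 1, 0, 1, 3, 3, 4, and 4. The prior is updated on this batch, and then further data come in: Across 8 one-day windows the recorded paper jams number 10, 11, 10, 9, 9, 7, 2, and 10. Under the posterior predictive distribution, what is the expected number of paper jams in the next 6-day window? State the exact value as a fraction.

261/16

Total count: 1 + 0 + 1 + 3 + 3 + 4 + 4 = 16.
Total exposure: 7 days.
After the first batch: Gamma(3 + 16, 17 + 7) = Gamma(19, 24).
Total count: 10 + 11 + 10 + 9 + 9 + 7 + 2 + 10 = 68.
Total exposure: 8 days.
After the second batch: Gamma(19 + 68, 24 + 8) = Gamma(87, 32).
Predictive mean over a 6-day window = T·E[λ|data] = 6·87/32 = 261/16.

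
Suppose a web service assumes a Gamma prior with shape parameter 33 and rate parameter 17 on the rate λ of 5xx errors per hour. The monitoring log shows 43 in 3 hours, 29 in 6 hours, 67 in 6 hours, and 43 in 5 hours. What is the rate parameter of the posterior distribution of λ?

Total count: 43 + 29 + 67 + 43 = 182.
Total exposure: 3 + 6 + 6 + 5 = 20 hours.
By Gamma–Poisson conjugacy, the posterior is Gamma(α + Σx, β + Σt) = Gamma(33 + 182, 17 + 20) = Gamma(215, 37).

37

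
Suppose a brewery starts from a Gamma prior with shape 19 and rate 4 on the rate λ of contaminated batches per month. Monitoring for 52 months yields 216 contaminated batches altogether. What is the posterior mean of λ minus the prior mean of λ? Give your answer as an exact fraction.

Total count 216 over total exposure 52 months.
By Gamma–Poisson conjugacy, the posterior is Gamma(α + Σx, β + Σt) = Gamma(19 + 216, 4 + 52) = Gamma(235, 56).
Posterior mean = 235/56 = 235/56; prior mean = 19/4 = 19/4. Difference = 235/56 − 19/4 = -31/56.

-31/56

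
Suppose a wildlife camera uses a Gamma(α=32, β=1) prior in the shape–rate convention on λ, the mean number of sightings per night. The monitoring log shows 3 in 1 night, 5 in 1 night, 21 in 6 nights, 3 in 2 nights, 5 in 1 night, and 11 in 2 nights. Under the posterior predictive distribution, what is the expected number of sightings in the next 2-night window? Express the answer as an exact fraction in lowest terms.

Total count: 3 + 5 + 21 + 3 + 5 + 11 = 48.
Total exposure: 1 + 1 + 6 + 2 + 1 + 2 = 13 nights.
The Gamma prior is conjugate for the Poisson rate, so λ | data ~ Gamma(32+48, 1+13) = Gamma(80, 14).
Predictive mean over a 2-night window = T·E[λ|data] = 2·80/14 = 80/7.

80/7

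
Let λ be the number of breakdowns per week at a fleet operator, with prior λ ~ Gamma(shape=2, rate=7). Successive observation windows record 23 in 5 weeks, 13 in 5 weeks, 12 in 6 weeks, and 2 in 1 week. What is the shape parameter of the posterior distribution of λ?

52

Total count: 23 + 13 + 12 + 2 = 50.
Total exposure: 5 + 5 + 6 + 1 = 17 weeks.
Conjugate update: add total count to the shape and total exposure to the rate, giving Gamma(52, 24).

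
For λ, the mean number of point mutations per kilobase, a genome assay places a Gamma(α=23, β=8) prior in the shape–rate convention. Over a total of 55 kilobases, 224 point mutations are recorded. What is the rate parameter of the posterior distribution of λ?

63

Total count 224 over total exposure 55 kilobases.
By Gamma–Poisson conjugacy, the posterior is Gamma(α + Σx, β + Σt) = Gamma(23 + 224, 8 + 55) = Gamma(247, 63).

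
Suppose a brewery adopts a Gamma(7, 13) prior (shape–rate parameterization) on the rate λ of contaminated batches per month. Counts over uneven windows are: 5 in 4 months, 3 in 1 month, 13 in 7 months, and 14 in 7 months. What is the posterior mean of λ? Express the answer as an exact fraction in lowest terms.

Total count: 5 + 3 + 13 + 14 = 35.
Total exposure: 4 + 1 + 7 + 7 = 19 months.
Posterior: α' = 7 + 35 = 42, β' = 13 + 19 = 32.
Posterior mean = α'/β' = 42/32 = 21/16.

21/16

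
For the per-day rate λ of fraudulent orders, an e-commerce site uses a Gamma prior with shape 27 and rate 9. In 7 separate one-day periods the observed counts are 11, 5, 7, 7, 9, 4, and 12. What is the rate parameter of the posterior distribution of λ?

Total count: 11 + 5 + 7 + 7 + 9 + 4 + 12 = 55.
Total exposure: 7 days.
Conjugate update: add total count to the shape and total exposure to the rate, giving Gamma(82, 16).

16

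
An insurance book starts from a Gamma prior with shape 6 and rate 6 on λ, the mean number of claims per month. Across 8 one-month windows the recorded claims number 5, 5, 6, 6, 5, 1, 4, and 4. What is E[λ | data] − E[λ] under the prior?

Total count: 5 + 5 + 6 + 6 + 5 + 1 + 4 + 4 = 36.
Total exposure: 8 months.
Conjugate update: add total count to the shape and total exposure to the rate, giving Gamma(42, 14).
Posterior mean = 42/14 = 3; prior mean = 6/6 = 1. Difference = 3 − 1 = 2.

2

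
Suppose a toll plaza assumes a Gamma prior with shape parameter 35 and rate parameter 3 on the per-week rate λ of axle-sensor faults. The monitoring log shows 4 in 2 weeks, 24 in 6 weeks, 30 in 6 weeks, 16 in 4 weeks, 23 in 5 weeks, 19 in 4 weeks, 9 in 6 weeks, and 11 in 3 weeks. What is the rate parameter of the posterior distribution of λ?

Total count: 4 + 24 + 30 + 16 + 23 + 19 + 9 + 11 = 136.
Total exposure: 2 + 6 + 6 + 4 + 5 + 4 + 6 + 3 = 36 weeks.
Posterior: α' = 35 + 136 = 171, β' = 3 + 36 = 39.

39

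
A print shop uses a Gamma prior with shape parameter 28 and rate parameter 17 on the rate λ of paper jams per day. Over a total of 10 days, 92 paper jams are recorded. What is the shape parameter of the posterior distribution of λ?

Total count 92 over total exposure 10 days.
The Gamma prior is conjugate for the Poisson rate, so λ | data ~ Gamma(28+92, 17+10) = Gamma(120, 27).

120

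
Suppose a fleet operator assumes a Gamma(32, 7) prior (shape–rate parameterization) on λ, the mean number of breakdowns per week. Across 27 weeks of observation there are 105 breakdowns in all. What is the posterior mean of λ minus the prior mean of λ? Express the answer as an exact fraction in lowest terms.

Total count 105 over total exposure 27 weeks.
Gamma(α, β) with Poisson data over total exposure Σt gives posterior Gamma(α+Σx, β+Σt) = Gamma(137, 34).
Posterior mean = 137/34 = 137/34; prior mean = 32/7 = 32/7. Difference = 137/34 − 32/7 = -129/238.

-129/238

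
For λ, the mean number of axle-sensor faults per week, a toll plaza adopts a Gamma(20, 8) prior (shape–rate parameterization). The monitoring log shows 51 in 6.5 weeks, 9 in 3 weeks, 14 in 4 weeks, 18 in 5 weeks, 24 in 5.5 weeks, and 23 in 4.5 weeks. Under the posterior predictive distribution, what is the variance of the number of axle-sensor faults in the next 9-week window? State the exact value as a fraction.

Total count: 51 + 9 + 14 + 18 + 24 + 23 = 139.
Total exposure: 6.5 + 3 + 4 + 5 + 5.5 + 4.5 = 28.5 weeks.
The Gamma prior is conjugate for the Poisson rate, so λ | data ~ Gamma(20+139, 8+28.5) = Gamma(159, 73/2).
The posterior predictive for a window of length T is Negative Binomial with variance T·α'·(β'+T)/β'² = 9·159·(91/2)/(5329/4) = 260442/5329.

260442/5329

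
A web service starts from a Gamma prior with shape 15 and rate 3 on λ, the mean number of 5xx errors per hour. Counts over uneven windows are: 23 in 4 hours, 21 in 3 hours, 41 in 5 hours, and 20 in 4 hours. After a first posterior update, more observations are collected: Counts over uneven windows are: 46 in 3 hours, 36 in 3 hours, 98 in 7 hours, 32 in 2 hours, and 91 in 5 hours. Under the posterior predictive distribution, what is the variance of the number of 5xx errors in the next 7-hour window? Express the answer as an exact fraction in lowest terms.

Total count: 23 + 21 + 41 + 20 = 105.
Total exposure: 4 + 3 + 5 + 4 = 16 hours.
After the first batch: Gamma(15 + 105, 3 + 16) = Gamma(120, 19).
Total count: 46 + 36 + 98 + 32 + 91 = 303.
Total exposure: 3 + 3 + 7 + 2 + 5 = 20 hours.
After the second batch: Gamma(120 + 303, 19 + 20) = Gamma(423, 39).
The posterior predictive for a window of length T is Negative Binomial with variance T·α'·(β'+T)/β'² = 7·423·46/1521 = 15134/169.

15134/169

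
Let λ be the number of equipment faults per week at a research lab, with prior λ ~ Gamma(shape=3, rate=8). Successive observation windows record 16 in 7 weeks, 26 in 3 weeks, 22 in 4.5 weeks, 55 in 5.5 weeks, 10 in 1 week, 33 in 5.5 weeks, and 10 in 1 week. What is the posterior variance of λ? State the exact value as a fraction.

700/5041

Total count: 16 + 26 + 22 + 55 + 10 + 33 + 10 = 172.
Total exposure: 7 + 3 + 4.5 + 5.5 + 1 + 5.5 + 1 = 27.5 weeks.
Conjugate update: add total count to the shape and total exposure to the rate, giving Gamma(175, 71/2).
Posterior variance = α'/β'² = 175/(5041/4) = 700/5041.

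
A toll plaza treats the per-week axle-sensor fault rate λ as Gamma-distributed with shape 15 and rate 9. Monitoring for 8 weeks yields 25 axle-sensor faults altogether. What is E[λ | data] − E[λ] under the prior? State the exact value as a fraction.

Total count 25 over total exposure 8 weeks.
The Gamma prior is conjugate for the Poisson rate, so λ | data ~ Gamma(15+25, 9+8) = Gamma(40, 17).
Posterior mean = 40/17 = 40/17; prior mean = 15/9 = 5/3. Difference = 40/17 − 5/3 = 35/51.

35/51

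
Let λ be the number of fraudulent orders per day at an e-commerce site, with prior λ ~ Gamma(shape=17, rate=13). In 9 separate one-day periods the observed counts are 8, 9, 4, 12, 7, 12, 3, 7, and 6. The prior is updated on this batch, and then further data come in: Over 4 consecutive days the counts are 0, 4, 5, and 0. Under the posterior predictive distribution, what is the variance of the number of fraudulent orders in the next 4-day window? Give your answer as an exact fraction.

Total count: 8 + 9 + 4 + 12 + 7 + 12 + 3 + 7 + 6 = 68.
Total exposure: 9 days.
After the first batch: Gamma(17 + 68, 13 + 9) = Gamma(85, 22).
Total count: 0 + 4 + 5 + 0 = 9.
Total exposure: 4 days.
After the second batch: Gamma(85 + 9, 22 + 4) = Gamma(94, 26).
The posterior predictive for a window of length T is Negative Binomial with variance T·α'·(β'+T)/β'² = 4·94·30/676 = 2820/169.

2820/169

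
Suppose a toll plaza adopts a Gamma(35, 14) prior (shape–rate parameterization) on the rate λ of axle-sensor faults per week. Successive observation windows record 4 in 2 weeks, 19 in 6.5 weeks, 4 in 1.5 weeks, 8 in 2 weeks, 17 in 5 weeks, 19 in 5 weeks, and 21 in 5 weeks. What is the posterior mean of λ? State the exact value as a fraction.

127/41

Total count: 4 + 19 + 4 + 8 + 17 + 19 + 21 = 92.
Total exposure: 2 + 6.5 + 1.5 + 2 + 5 + 5 + 5 = 27 weeks.
By Gamma–Poisson conjugacy, the posterior is Gamma(α + Σx, β + Σt) = Gamma(35 + 92, 14 + 27) = Gamma(127, 41).
Posterior mean = α'/β' = 127/41.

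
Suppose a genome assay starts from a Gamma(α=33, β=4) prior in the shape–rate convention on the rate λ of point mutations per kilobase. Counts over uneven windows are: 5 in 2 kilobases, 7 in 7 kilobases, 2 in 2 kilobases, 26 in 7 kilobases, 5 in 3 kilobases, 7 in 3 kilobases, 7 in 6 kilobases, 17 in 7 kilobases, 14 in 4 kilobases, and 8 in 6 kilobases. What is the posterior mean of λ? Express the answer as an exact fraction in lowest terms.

131/51

Total count: 5 + 7 + 2 + 26 + 5 + 7 + 7 + 17 + 14 + 8 = 98.
Total exposure: 2 + 7 + 2 + 7 + 3 + 3 + 6 + 7 + 4 + 6 = 47 kilobases.
Posterior: α' = 33 + 98 = 131, β' = 4 + 47 = 51.
Posterior mean = α'/β' = 131/51.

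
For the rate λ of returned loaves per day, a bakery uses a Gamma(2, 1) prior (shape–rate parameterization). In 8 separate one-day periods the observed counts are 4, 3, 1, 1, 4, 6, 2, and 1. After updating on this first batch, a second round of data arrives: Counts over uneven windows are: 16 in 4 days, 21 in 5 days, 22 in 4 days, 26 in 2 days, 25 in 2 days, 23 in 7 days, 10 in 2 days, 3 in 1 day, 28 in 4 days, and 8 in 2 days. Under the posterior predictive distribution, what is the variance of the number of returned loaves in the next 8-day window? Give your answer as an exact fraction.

Total count: 4 + 3 + 1 + 1 + 4 + 6 + 2 + 1 = 22.
Total exposure: 8 days.
After the first batch: Gamma(2 + 22, 1 + 8) = Gamma(24, 9).
Total count: 16 + 21 + 22 + 26 + 25 + 23 + 10 + 3 + 28 + 8 = 182.
Total exposure: 4 + 5 + 4 + 2 + 2 + 7 + 2 + 1 + 4 + 2 = 33 days.
After the second batch: Gamma(24 + 182, 9 + 33) = Gamma(206, 42).
The posterior predictive for a window of length T is Negative Binomial with variance T·α'·(β'+T)/β'² = 8·206·50/1764 = 20600/441.

20600/441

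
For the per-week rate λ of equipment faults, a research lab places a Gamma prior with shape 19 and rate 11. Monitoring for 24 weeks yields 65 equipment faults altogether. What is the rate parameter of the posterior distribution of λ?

35

Total count 65 over total exposure 24 weeks.
Posterior: α' = 19 + 65 = 84, β' = 11 + 24 = 35.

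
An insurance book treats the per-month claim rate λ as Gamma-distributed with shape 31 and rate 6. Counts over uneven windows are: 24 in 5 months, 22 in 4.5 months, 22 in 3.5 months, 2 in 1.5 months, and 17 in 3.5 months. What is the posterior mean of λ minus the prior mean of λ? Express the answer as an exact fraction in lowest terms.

-1/4

Total count: 24 + 22 + 22 + 2 + 17 = 87.
Total exposure: 5 + 4.5 + 3.5 + 1.5 + 3.5 = 18 months.
By Gamma–Poisson conjugacy, the posterior is Gamma(α + Σx, β + Σt) = Gamma(31 + 87, 6 + 18) = Gamma(118, 24).
Posterior mean = 118/24 = 59/12; prior mean = 31/6 = 31/6. Difference = 59/12 − 31/6 = -1/4.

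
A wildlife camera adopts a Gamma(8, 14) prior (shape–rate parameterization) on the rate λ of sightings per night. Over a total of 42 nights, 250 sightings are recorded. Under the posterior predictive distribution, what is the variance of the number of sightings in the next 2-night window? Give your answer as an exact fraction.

Total count 250 over total exposure 42 nights.
By Gamma–Poisson conjugacy, the posterior is Gamma(α + Σx, β + Σt) = Gamma(8 + 250, 14 + 42) = Gamma(258, 56).
The posterior predictive for a window of length T is Negative Binomial with variance T·α'·(β'+T)/β'² = 2·258·58/3136 = 3741/392.

3741/392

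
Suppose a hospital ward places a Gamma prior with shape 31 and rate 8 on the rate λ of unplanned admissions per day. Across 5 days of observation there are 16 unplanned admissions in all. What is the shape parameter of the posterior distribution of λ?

47

Total count 16 over total exposure 5 days.
Posterior: α' = 31 + 16 = 47, β' = 8 + 5 = 13.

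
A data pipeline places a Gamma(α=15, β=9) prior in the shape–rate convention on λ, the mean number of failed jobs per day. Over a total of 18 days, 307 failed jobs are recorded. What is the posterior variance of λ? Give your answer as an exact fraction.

Total count 307 over total exposure 18 days.
By Gamma–Poisson conjugacy, the posterior is Gamma(α + Σx, β + Σt) = Gamma(15 + 307, 9 + 18) = Gamma(322, 27).
Posterior variance = α'/β'² = 322/729.

322/729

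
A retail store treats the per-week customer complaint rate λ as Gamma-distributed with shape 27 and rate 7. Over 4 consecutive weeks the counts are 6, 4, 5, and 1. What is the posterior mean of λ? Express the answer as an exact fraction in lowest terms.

43/11

Total count: 6 + 4 + 5 + 1 = 16.
Total exposure: 4 weeks.
The Gamma prior is conjugate for the Poisson rate, so λ | data ~ Gamma(27+16, 7+4) = Gamma(43, 11).
Posterior mean = α'/β' = 43/11.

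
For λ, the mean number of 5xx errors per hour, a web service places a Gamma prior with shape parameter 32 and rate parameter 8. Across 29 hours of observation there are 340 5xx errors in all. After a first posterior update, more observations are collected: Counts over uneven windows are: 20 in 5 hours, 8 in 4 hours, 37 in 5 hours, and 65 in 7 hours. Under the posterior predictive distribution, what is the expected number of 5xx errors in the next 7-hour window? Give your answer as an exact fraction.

1757/29

Total count 340 over total exposure 29 hours.
After the first batch: Gamma(32 + 340, 8 + 29) = Gamma(372, 37).
Total count: 20 + 8 + 37 + 65 = 130.
Total exposure: 5 + 4 + 5 + 7 = 21 hours.
After the second batch: Gamma(372 + 130, 37 + 21) = Gamma(502, 58).
Predictive mean over a 7-hour window = T·E[λ|data] = 7·502/58 = 1757/29.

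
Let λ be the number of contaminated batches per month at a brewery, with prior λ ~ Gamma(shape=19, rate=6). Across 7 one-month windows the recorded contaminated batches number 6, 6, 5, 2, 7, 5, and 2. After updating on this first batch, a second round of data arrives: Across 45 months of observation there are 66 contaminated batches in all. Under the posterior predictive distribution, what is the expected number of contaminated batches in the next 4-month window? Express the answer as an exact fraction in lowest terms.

236/29

Total count: 6 + 6 + 5 + 2 + 7 + 5 + 2 = 33.
Total exposure: 7 months.
After the first batch: Gamma(19 + 33, 6 + 7) = Gamma(52, 13).
Total count 66 over total exposure 45 months.
After the second batch: Gamma(52 + 66, 13 + 45) = Gamma(118, 58).
Predictive mean over a 4-month window = T·E[λ|data] = 4·118/58 = 236/29.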